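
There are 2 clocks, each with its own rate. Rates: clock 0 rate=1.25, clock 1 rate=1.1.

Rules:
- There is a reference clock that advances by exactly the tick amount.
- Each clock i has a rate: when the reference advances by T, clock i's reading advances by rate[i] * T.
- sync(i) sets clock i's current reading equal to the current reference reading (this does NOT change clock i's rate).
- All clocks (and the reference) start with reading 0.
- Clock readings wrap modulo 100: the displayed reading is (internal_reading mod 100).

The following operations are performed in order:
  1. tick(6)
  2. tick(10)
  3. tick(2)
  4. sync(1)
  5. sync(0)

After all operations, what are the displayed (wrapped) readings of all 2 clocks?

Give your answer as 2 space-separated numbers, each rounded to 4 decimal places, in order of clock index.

Answer: 18.0000 18.0000

Derivation:
After op 1 tick(6): ref=6.0000 raw=[7.5000 6.6000]
After op 2 tick(10): ref=16.0000 raw=[20.0000 17.6000]
After op 3 tick(2): ref=18.0000 raw=[22.5000 19.8000]
After op 4 sync(1): ref=18.0000 raw=[22.5000 18.0000]
After op 5 sync(0): ref=18.0000 raw=[18.0000 18.0000]
Wrap final raw readings (mod 100): 18.0000 mod 100 = 18.0000; 18.0000 mod 100 = 18.0000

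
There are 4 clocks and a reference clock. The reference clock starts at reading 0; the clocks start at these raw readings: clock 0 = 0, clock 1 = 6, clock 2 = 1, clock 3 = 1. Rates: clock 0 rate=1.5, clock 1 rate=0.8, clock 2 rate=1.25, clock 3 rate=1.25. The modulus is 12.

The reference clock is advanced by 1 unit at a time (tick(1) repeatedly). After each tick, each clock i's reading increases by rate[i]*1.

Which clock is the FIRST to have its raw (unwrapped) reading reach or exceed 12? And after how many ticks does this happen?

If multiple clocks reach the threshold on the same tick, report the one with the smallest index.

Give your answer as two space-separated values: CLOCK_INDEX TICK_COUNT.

clock 0: start=0, rate=1.5, needs 12-0 = 12; ticks = ceil(12/1.5) = ceil(8.0000) = 8; reading at tick 8 = 0 + 1.5*8 = 12.0000
clock 1: start=6, rate=0.8, needs 12-6 = 6; ticks = ceil(6/0.8) = ceil(7.5000) = 8; reading at tick 8 = 6 + 0.8*8 = 12.4000
clock 2: start=1, rate=1.25, needs 12-1 = 11; ticks = ceil(11/1.25) = ceil(8.8000) = 9; reading at tick 9 = 1 + 1.25*9 = 12.2500
clock 3: start=1, rate=1.25, needs 12-1 = 11; ticks = ceil(11/1.25) = ceil(8.8000) = 9; reading at tick 9 = 1 + 1.25*9 = 12.2500
Minimum tick count = 8; winners = [0, 1]; smallest index = 0

Answer: 0 8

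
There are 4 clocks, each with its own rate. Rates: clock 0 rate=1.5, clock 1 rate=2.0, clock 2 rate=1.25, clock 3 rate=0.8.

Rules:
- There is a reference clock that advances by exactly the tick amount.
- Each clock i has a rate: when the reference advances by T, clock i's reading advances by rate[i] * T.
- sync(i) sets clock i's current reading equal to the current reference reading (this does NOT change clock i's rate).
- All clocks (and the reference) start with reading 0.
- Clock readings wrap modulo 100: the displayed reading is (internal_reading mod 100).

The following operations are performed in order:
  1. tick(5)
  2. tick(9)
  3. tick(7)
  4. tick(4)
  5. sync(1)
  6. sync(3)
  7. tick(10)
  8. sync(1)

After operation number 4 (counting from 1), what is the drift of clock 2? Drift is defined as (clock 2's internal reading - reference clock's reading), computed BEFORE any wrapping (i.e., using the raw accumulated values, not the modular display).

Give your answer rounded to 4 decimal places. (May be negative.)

After op 1 tick(5): ref=5.0000 raw=[7.5000 10.0000 6.2500 4.0000]
After op 2 tick(9): ref=14.0000 raw=[21.0000 28.0000 17.5000 11.2000]
After op 3 tick(7): ref=21.0000 raw=[31.5000 42.0000 26.2500 16.8000]
After op 4 tick(4): ref=25.0000 raw=[37.5000 50.0000 31.2500 20.0000]
Drift of clock 2 after op 4: 31.2500 - 25.0000 = 6.2500

Answer: 6.2500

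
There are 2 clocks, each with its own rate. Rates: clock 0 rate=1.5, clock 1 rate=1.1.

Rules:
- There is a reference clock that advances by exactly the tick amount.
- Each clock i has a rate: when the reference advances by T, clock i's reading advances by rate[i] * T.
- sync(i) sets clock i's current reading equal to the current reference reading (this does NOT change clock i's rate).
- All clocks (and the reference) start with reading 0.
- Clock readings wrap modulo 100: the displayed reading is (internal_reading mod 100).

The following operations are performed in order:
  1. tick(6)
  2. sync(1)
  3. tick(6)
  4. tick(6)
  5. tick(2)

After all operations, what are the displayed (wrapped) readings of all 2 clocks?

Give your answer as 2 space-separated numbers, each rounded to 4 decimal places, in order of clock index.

After op 1 tick(6): ref=6.0000 raw=[9.0000 6.6000]
After op 2 sync(1): ref=6.0000 raw=[9.0000 6.0000]
After op 3 tick(6): ref=12.0000 raw=[18.0000 12.6000]
After op 4 tick(6): ref=18.0000 raw=[27.0000 19.2000]
After op 5 tick(2): ref=20.0000 raw=[30.0000 21.4000]
Wrap final raw readings (mod 100): 30.0000 mod 100 = 30.0000; 21.4000 mod 100 = 21.4000

Answer: 30.0000 21.4000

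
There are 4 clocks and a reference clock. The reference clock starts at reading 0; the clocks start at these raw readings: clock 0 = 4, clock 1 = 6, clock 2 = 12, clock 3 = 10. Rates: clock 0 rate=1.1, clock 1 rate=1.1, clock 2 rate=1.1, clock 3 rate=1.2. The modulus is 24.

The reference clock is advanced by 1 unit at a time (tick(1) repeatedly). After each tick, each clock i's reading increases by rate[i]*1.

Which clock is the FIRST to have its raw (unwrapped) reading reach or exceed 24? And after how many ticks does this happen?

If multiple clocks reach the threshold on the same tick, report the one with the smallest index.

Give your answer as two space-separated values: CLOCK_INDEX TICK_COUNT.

Answer: 2 11

Derivation:
clock 0: start=4, rate=1.1, needs 24-4 = 20; ticks = ceil(20/1.1) = ceil(18.1818) = 19; reading at tick 19 = 4 + 1.1*19 = 24.9000
clock 1: start=6, rate=1.1, needs 24-6 = 18; ticks = ceil(18/1.1) = ceil(16.3636) = 17; reading at tick 17 = 6 + 1.1*17 = 24.7000
clock 2: start=12, rate=1.1, needs 24-12 = 12; ticks = ceil(12/1.1) = ceil(10.9091) = 11; reading at tick 11 = 12 + 1.1*11 = 24.1000
clock 3: start=10, rate=1.2, needs 24-10 = 14; ticks = ceil(14/1.2) = ceil(11.6667) = 12; reading at tick 12 = 10 + 1.2*12 = 24.4000
Minimum tick count = 11; winners = [2]; smallest index = 2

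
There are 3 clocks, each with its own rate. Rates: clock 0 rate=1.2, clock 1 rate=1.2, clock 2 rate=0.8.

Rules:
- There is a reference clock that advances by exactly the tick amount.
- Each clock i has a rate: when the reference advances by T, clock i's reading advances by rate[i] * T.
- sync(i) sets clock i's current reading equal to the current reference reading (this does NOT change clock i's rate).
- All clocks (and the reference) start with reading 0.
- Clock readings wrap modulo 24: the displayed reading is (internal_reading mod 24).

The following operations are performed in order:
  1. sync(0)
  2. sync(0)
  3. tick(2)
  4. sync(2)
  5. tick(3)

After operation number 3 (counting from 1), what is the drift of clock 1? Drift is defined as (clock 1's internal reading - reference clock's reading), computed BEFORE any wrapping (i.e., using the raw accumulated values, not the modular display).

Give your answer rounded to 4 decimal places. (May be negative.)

Answer: 0.4000

Derivation:
After op 1 sync(0): ref=0.0000 raw=[0.0000 0.0000 0.0000]
After op 2 sync(0): ref=0.0000 raw=[0.0000 0.0000 0.0000]
After op 3 tick(2): ref=2.0000 raw=[2.4000 2.4000 1.6000]
Drift of clock 1 after op 3: 2.4000 - 2.0000 = 0.4000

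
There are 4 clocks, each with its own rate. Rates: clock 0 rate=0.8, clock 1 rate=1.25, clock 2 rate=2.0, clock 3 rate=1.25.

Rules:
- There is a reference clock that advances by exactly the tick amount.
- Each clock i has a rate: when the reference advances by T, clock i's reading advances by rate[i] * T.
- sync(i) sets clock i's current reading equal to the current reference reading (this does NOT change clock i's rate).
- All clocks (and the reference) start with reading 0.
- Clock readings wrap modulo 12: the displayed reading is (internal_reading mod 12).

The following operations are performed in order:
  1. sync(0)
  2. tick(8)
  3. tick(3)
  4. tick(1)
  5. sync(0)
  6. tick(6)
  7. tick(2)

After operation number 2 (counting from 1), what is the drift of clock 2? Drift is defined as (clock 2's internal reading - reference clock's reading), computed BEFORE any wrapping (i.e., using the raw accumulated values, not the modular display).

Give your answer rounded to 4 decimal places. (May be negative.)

After op 1 sync(0): ref=0.0000 raw=[0.0000 0.0000 0.0000 0.0000]
After op 2 tick(8): ref=8.0000 raw=[6.4000 10.0000 16.0000 10.0000]
Drift of clock 2 after op 2: 16.0000 - 8.0000 = 8.0000

Answer: 8.0000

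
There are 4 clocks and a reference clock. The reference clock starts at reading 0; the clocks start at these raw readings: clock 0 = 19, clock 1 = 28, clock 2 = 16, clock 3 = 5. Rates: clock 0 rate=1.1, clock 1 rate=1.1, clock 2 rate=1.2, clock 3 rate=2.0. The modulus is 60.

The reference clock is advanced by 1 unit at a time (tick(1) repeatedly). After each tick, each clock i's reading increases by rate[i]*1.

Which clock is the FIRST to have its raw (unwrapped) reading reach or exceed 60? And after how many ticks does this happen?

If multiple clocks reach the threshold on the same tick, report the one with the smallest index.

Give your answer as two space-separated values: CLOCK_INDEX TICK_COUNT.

Answer: 3 28

Derivation:
clock 0: start=19, rate=1.1, needs 60-19 = 41; ticks = ceil(41/1.1) = ceil(37.2727) = 38; reading at tick 38 = 19 + 1.1*38 = 60.8000
clock 1: start=28, rate=1.1, needs 60-28 = 32; ticks = ceil(32/1.1) = ceil(29.0909) = 30; reading at tick 30 = 28 + 1.1*30 = 61.0000
clock 2: start=16, rate=1.2, needs 60-16 = 44; ticks = ceil(44/1.2) = ceil(36.6667) = 37; reading at tick 37 = 16 + 1.2*37 = 60.4000
clock 3: start=5, rate=2.0, needs 60-5 = 55; ticks = ceil(55/2.0) = ceil(27.5000) = 28; reading at tick 28 = 5 + 2.0*28 = 61.0000
Minimum tick count = 28; winners = [3]; smallest index = 3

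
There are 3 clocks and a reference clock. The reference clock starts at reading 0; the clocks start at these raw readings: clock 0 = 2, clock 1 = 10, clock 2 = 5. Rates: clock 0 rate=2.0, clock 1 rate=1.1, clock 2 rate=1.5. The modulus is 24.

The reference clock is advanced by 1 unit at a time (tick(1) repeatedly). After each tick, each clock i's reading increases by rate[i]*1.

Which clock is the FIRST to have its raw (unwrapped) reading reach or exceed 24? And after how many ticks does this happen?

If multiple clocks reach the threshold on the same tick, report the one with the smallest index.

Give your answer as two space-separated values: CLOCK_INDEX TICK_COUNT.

clock 0: start=2, rate=2.0, needs 24-2 = 22; ticks = ceil(22/2.0) = ceil(11.0000) = 11; reading at tick 11 = 2 + 2.0*11 = 24.0000
clock 1: start=10, rate=1.1, needs 24-10 = 14; ticks = ceil(14/1.1) = ceil(12.7273) = 13; reading at tick 13 = 10 + 1.1*13 = 24.3000
clock 2: start=5, rate=1.5, needs 24-5 = 19; ticks = ceil(19/1.5) = ceil(12.6667) = 13; reading at tick 13 = 5 + 1.5*13 = 24.5000
Minimum tick count = 11; winners = [0]; smallest index = 0

Answer: 0 11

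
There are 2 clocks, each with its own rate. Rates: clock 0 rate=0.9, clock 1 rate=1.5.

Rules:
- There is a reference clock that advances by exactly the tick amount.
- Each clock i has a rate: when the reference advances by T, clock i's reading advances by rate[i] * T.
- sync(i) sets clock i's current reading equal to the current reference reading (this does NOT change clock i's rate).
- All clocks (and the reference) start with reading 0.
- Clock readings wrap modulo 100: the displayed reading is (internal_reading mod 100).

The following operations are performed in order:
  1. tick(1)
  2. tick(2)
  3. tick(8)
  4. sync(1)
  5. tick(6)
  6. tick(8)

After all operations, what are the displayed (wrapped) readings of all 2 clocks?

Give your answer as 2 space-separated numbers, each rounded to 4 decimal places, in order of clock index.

Answer: 22.5000 32.0000

Derivation:
After op 1 tick(1): ref=1.0000 raw=[0.9000 1.5000]
After op 2 tick(2): ref=3.0000 raw=[2.7000 4.5000]
After op 3 tick(8): ref=11.0000 raw=[9.9000 16.5000]
After op 4 sync(1): ref=11.0000 raw=[9.9000 11.0000]
After op 5 tick(6): ref=17.0000 raw=[15.3000 20.0000]
After op 6 tick(8): ref=25.0000 raw=[22.5000 32.0000]
Wrap final raw readings (mod 100): 22.5000 mod 100 = 22.5000; 32.0000 mod 100 = 32.0000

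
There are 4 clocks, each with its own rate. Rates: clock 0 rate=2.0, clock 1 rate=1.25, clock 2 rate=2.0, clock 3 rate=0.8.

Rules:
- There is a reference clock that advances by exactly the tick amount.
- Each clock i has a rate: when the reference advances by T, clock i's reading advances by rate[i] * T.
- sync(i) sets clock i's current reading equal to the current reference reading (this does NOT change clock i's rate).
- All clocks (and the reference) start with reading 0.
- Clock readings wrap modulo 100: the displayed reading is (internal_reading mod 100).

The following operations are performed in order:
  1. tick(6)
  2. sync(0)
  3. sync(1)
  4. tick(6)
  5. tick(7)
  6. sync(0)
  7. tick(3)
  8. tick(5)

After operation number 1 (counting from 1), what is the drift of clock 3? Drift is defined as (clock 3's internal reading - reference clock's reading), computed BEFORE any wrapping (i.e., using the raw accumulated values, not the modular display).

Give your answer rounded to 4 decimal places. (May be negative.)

Answer: -1.2000

Derivation:
After op 1 tick(6): ref=6.0000 raw=[12.0000 7.5000 12.0000 4.8000]
Drift of clock 3 after op 1: 4.8000 - 6.0000 = -1.2000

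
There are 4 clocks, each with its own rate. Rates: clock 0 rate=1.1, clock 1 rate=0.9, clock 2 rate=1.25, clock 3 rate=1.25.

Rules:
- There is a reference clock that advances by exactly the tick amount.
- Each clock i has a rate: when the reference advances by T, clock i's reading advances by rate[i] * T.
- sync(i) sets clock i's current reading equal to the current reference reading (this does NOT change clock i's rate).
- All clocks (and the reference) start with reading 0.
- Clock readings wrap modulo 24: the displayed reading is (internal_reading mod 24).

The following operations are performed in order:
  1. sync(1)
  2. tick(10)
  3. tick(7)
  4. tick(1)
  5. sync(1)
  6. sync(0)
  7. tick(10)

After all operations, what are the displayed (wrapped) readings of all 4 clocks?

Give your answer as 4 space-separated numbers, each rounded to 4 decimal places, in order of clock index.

After op 1 sync(1): ref=0.0000 raw=[0.0000 0.0000 0.0000 0.0000]
After op 2 tick(10): ref=10.0000 raw=[11.0000 9.0000 12.5000 12.5000]
After op 3 tick(7): ref=17.0000 raw=[18.7000 15.3000 21.2500 21.2500]
After op 4 tick(1): ref=18.0000 raw=[19.8000 16.2000 22.5000 22.5000]
After op 5 sync(1): ref=18.0000 raw=[19.8000 18.0000 22.5000 22.5000]
After op 6 sync(0): ref=18.0000 raw=[18.0000 18.0000 22.5000 22.5000]
After op 7 tick(10): ref=28.0000 raw=[29.0000 27.0000 35.0000 35.0000]
Wrap final raw readings (mod 24): 29.0000 mod 24 = 5.0000; 27.0000 mod 24 = 3.0000; 35.0000 mod 24 = 11.0000; 35.0000 mod 24 = 11.0000

Answer: 5.0000 3.0000 11.0000 11.0000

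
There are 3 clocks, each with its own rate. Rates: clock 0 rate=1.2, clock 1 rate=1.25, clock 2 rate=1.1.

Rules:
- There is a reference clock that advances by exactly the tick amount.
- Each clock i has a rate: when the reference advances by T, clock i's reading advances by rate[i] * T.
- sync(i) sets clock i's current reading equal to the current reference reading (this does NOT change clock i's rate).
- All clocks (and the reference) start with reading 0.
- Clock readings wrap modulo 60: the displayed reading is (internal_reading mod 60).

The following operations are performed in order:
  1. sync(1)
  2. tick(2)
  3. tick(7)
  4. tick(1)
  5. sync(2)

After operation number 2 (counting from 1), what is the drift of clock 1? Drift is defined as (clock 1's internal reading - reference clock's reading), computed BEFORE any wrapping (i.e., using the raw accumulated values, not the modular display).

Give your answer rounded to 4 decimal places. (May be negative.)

Answer: 0.5000

Derivation:
After op 1 sync(1): ref=0.0000 raw=[0.0000 0.0000 0.0000]
After op 2 tick(2): ref=2.0000 raw=[2.4000 2.5000 2.2000]
Drift of clock 1 after op 2: 2.5000 - 2.0000 = 0.5000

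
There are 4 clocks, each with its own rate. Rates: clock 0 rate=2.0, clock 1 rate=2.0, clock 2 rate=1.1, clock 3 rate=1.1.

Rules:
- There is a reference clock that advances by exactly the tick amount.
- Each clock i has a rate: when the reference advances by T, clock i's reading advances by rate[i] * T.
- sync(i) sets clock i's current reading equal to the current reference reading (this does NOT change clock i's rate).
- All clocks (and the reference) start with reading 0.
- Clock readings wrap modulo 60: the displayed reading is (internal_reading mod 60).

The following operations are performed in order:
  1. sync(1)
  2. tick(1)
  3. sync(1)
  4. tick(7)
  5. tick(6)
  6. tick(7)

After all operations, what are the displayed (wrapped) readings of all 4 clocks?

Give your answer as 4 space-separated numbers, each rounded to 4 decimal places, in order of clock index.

After op 1 sync(1): ref=0.0000 raw=[0.0000 0.0000 0.0000 0.0000]
After op 2 tick(1): ref=1.0000 raw=[2.0000 2.0000 1.1000 1.1000]
After op 3 sync(1): ref=1.0000 raw=[2.0000 1.0000 1.1000 1.1000]
After op 4 tick(7): ref=8.0000 raw=[16.0000 15.0000 8.8000 8.8000]
After op 5 tick(6): ref=14.0000 raw=[28.0000 27.0000 15.4000 15.4000]
After op 6 tick(7): ref=21.0000 raw=[42.0000 41.0000 23.1000 23.1000]
Wrap final raw readings (mod 60): 42.0000 mod 60 = 42.0000; 41.0000 mod 60 = 41.0000; 23.1000 mod 60 = 23.1000; 23.1000 mod 60 = 23.1000

Answer: 42.0000 41.0000 23.1000 23.1000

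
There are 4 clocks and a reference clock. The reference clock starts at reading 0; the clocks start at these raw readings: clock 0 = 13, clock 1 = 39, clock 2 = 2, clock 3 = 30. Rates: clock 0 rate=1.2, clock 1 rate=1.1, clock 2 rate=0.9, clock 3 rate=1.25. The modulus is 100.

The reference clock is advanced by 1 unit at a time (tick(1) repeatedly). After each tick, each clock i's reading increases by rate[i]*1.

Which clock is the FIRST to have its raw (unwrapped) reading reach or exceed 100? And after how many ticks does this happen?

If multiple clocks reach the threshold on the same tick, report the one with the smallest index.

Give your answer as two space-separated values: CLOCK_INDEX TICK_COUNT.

Answer: 1 56

Derivation:
clock 0: start=13, rate=1.2, needs 100-13 = 87; ticks = ceil(87/1.2) = ceil(72.5000) = 73; reading at tick 73 = 13 + 1.2*73 = 100.6000
clock 1: start=39, rate=1.1, needs 100-39 = 61; ticks = ceil(61/1.1) = ceil(55.4545) = 56; reading at tick 56 = 39 + 1.1*56 = 100.6000
clock 2: start=2, rate=0.9, needs 100-2 = 98; ticks = ceil(98/0.9) = ceil(108.8889) = 109; reading at tick 109 = 2 + 0.9*109 = 100.1000
clock 3: start=30, rate=1.25, needs 100-30 = 70; ticks = ceil(70/1.25) = ceil(56.0000) = 56; reading at tick 56 = 30 + 1.25*56 = 100.0000
Minimum tick count = 56; winners = [1, 3]; smallest index = 1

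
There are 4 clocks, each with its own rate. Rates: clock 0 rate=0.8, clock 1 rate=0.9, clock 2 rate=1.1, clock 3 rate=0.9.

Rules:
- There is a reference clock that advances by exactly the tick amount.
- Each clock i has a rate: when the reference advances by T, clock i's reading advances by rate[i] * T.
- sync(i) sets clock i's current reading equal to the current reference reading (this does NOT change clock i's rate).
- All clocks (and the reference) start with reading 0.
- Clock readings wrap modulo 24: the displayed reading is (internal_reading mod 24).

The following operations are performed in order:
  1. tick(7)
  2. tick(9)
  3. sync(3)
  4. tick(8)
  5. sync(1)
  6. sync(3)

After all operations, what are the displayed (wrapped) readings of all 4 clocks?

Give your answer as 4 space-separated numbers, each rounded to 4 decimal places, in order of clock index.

After op 1 tick(7): ref=7.0000 raw=[5.6000 6.3000 7.7000 6.3000]
After op 2 tick(9): ref=16.0000 raw=[12.8000 14.4000 17.6000 14.4000]
After op 3 sync(3): ref=16.0000 raw=[12.8000 14.4000 17.6000 16.0000]
After op 4 tick(8): ref=24.0000 raw=[19.2000 21.6000 26.4000 23.2000]
After op 5 sync(1): ref=24.0000 raw=[19.2000 24.0000 26.4000 23.2000]
After op 6 sync(3): ref=24.0000 raw=[19.2000 24.0000 26.4000 24.0000]
Wrap final raw readings (mod 24): 19.2000 mod 24 = 19.2000; 24.0000 mod 24 = 0.0000; 26.4000 mod 24 = 2.4000; 24.0000 mod 24 = 0.0000

Answer: 19.2000 0.0000 2.4000 0.0000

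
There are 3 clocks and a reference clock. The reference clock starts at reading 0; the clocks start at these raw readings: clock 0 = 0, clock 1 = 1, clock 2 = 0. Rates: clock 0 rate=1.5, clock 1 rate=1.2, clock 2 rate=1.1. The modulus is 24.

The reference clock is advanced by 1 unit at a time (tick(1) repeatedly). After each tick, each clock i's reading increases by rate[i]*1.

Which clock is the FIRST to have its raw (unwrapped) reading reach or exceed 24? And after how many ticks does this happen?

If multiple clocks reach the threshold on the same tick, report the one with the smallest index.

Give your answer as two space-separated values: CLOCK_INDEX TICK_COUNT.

clock 0: start=0, rate=1.5, needs 24-0 = 24; ticks = ceil(24/1.5) = ceil(16.0000) = 16; reading at tick 16 = 0 + 1.5*16 = 24.0000
clock 1: start=1, rate=1.2, needs 24-1 = 23; ticks = ceil(23/1.2) = ceil(19.1667) = 20; reading at tick 20 = 1 + 1.2*20 = 25.0000
clock 2: start=0, rate=1.1, needs 24-0 = 24; ticks = ceil(24/1.1) = ceil(21.8182) = 22; reading at tick 22 = 0 + 1.1*22 = 24.2000
Minimum tick count = 16; winners = [0]; smallest index = 0

Answer: 0 16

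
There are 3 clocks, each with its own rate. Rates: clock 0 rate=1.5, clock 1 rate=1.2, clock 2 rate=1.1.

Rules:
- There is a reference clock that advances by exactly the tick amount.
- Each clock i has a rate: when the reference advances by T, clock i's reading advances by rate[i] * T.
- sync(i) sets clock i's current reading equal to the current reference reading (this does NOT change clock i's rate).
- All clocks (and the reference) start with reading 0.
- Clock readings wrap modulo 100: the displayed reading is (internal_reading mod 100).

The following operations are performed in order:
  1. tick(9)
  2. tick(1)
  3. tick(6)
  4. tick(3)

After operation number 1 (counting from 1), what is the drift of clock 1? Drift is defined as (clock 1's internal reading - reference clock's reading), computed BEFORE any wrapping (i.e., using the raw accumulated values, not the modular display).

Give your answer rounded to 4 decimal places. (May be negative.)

Answer: 1.8000

Derivation:
After op 1 tick(9): ref=9.0000 raw=[13.5000 10.8000 9.9000]
Drift of clock 1 after op 1: 10.8000 - 9.0000 = 1.8000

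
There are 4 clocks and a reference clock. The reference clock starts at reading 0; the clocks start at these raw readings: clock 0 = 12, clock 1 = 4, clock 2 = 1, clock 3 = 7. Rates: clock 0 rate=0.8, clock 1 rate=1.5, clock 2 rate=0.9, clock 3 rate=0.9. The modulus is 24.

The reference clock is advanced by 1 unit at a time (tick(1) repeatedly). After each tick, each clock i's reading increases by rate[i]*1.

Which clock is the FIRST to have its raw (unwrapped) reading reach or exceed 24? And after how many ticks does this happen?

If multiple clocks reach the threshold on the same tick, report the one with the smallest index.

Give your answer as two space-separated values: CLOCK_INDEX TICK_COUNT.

Answer: 1 14

Derivation:
clock 0: start=12, rate=0.8, needs 24-12 = 12; ticks = ceil(12/0.8) = ceil(15.0000) = 15; reading at tick 15 = 12 + 0.8*15 = 24.0000
clock 1: start=4, rate=1.5, needs 24-4 = 20; ticks = ceil(20/1.5) = ceil(13.3333) = 14; reading at tick 14 = 4 + 1.5*14 = 25.0000
clock 2: start=1, rate=0.9, needs 24-1 = 23; ticks = ceil(23/0.9) = ceil(25.5556) = 26; reading at tick 26 = 1 + 0.9*26 = 24.4000
clock 3: start=7, rate=0.9, needs 24-7 = 17; ticks = ceil(17/0.9) = ceil(18.8889) = 19; reading at tick 19 = 7 + 0.9*19 = 24.1000
Minimum tick count = 14; winners = [1]; smallest index = 1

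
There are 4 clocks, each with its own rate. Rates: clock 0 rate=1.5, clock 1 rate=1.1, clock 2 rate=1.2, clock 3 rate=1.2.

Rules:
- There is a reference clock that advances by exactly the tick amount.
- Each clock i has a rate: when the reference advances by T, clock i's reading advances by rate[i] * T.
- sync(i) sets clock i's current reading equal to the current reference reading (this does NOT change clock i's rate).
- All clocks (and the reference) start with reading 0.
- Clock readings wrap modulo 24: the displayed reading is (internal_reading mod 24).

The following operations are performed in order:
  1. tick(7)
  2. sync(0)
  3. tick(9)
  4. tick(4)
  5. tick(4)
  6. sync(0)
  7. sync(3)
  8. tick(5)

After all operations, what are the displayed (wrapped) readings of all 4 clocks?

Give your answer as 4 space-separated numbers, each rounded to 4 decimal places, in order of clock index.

After op 1 tick(7): ref=7.0000 raw=[10.5000 7.7000 8.4000 8.4000]
After op 2 sync(0): ref=7.0000 raw=[7.0000 7.7000 8.4000 8.4000]
After op 3 tick(9): ref=16.0000 raw=[20.5000 17.6000 19.2000 19.2000]
After op 4 tick(4): ref=20.0000 raw=[26.5000 22.0000 24.0000 24.0000]
After op 5 tick(4): ref=24.0000 raw=[32.5000 26.4000 28.8000 28.8000]
After op 6 sync(0): ref=24.0000 raw=[24.0000 26.4000 28.8000 28.8000]
After op 7 sync(3): ref=24.0000 raw=[24.0000 26.4000 28.8000 24.0000]
After op 8 tick(5): ref=29.0000 raw=[31.5000 31.9000 34.8000 30.0000]
Wrap final raw readings (mod 24): 31.5000 mod 24 = 7.5000; 31.9000 mod 24 = 7.9000; 34.8000 mod 24 = 10.8000; 30.0000 mod 24 = 6.0000

Answer: 7.5000 7.9000 10.8000 6.0000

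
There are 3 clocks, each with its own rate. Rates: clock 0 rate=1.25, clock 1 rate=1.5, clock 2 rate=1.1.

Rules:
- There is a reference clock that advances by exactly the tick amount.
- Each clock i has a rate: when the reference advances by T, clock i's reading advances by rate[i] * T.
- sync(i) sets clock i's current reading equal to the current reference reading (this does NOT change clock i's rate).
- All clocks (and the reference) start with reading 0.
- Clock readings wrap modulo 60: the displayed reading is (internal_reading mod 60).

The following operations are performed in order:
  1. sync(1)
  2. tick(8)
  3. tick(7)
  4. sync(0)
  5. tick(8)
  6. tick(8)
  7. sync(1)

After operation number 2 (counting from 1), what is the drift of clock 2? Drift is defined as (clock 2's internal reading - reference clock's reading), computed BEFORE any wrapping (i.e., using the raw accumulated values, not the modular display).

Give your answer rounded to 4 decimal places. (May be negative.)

After op 1 sync(1): ref=0.0000 raw=[0.0000 0.0000 0.0000]
After op 2 tick(8): ref=8.0000 raw=[10.0000 12.0000 8.8000]
Drift of clock 2 after op 2: 8.8000 - 8.0000 = 0.8000

Answer: 0.8000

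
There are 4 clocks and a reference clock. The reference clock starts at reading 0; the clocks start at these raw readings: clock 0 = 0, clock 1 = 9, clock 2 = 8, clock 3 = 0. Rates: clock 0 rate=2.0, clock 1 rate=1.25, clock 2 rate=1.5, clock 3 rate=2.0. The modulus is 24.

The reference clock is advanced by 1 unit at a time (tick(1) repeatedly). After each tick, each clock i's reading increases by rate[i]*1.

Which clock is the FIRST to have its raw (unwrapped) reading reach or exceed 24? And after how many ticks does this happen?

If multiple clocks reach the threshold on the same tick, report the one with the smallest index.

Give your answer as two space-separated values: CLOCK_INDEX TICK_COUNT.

clock 0: start=0, rate=2.0, needs 24-0 = 24; ticks = ceil(24/2.0) = ceil(12.0000) = 12; reading at tick 12 = 0 + 2.0*12 = 24.0000
clock 1: start=9, rate=1.25, needs 24-9 = 15; ticks = ceil(15/1.25) = ceil(12.0000) = 12; reading at tick 12 = 9 + 1.25*12 = 24.0000
clock 2: start=8, rate=1.5, needs 24-8 = 16; ticks = ceil(16/1.5) = ceil(10.6667) = 11; reading at tick 11 = 8 + 1.5*11 = 24.5000
clock 3: start=0, rate=2.0, needs 24-0 = 24; ticks = ceil(24/2.0) = ceil(12.0000) = 12; reading at tick 12 = 0 + 2.0*12 = 24.0000
Minimum tick count = 11; winners = [2]; smallest index = 2

Answer: 2 11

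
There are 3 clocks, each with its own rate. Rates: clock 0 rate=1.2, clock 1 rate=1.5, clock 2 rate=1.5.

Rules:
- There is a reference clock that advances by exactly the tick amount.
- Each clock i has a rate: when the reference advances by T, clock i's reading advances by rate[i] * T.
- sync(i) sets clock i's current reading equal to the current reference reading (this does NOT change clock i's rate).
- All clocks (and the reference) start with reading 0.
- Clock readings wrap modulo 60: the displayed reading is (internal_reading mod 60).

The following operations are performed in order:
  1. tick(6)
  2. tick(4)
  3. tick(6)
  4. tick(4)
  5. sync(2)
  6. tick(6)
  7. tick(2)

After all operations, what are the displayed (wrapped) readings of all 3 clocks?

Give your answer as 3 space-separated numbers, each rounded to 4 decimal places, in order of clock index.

Answer: 33.6000 42.0000 32.0000

Derivation:
After op 1 tick(6): ref=6.0000 raw=[7.2000 9.0000 9.0000]
After op 2 tick(4): ref=10.0000 raw=[12.0000 15.0000 15.0000]
After op 3 tick(6): ref=16.0000 raw=[19.2000 24.0000 24.0000]
After op 4 tick(4): ref=20.0000 raw=[24.0000 30.0000 30.0000]
After op 5 sync(2): ref=20.0000 raw=[24.0000 30.0000 20.0000]
After op 6 tick(6): ref=26.0000 raw=[31.2000 39.0000 29.0000]
After op 7 tick(2): ref=28.0000 raw=[33.6000 42.0000 32.0000]
Wrap final raw readings (mod 60): 33.6000 mod 60 = 33.6000; 42.0000 mod 60 = 42.0000; 32.0000 mod 60 = 32.0000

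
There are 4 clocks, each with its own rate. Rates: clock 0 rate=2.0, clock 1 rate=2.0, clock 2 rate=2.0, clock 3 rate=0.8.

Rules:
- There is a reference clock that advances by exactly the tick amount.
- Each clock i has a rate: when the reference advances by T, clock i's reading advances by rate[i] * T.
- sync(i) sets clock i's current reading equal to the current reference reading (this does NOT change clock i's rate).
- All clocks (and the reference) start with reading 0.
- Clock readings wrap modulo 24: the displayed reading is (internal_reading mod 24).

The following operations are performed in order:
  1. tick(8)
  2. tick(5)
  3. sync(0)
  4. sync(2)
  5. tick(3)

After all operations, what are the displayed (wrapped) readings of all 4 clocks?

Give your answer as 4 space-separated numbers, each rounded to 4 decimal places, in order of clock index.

After op 1 tick(8): ref=8.0000 raw=[16.0000 16.0000 16.0000 6.4000]
After op 2 tick(5): ref=13.0000 raw=[26.0000 26.0000 26.0000 10.4000]
After op 3 sync(0): ref=13.0000 raw=[13.0000 26.0000 26.0000 10.4000]
After op 4 sync(2): ref=13.0000 raw=[13.0000 26.0000 13.0000 10.4000]
After op 5 tick(3): ref=16.0000 raw=[19.0000 32.0000 19.0000 12.8000]
Wrap final raw readings (mod 24): 19.0000 mod 24 = 19.0000; 32.0000 mod 24 = 8.0000; 19.0000 mod 24 = 19.0000; 12.8000 mod 24 = 12.8000

Answer: 19.0000 8.0000 19.0000 12.8000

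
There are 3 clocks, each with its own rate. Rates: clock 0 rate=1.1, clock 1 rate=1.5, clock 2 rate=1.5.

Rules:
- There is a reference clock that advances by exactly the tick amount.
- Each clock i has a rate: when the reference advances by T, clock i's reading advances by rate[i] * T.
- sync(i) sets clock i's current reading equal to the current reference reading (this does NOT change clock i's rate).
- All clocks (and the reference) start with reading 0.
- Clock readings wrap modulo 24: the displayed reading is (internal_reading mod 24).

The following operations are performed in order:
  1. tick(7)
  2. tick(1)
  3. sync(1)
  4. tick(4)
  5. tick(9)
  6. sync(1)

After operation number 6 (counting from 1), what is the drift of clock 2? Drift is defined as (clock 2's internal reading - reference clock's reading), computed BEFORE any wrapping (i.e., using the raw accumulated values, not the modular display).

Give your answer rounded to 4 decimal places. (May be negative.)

Answer: 10.5000

Derivation:
After op 1 tick(7): ref=7.0000 raw=[7.7000 10.5000 10.5000]
After op 2 tick(1): ref=8.0000 raw=[8.8000 12.0000 12.0000]
After op 3 sync(1): ref=8.0000 raw=[8.8000 8.0000 12.0000]
After op 4 tick(4): ref=12.0000 raw=[13.2000 14.0000 18.0000]
After op 5 tick(9): ref=21.0000 raw=[23.1000 27.5000 31.5000]
After op 6 sync(1): ref=21.0000 raw=[23.1000 21.0000 31.5000]
Drift of clock 2 after op 6: 31.5000 - 21.0000 = 10.5000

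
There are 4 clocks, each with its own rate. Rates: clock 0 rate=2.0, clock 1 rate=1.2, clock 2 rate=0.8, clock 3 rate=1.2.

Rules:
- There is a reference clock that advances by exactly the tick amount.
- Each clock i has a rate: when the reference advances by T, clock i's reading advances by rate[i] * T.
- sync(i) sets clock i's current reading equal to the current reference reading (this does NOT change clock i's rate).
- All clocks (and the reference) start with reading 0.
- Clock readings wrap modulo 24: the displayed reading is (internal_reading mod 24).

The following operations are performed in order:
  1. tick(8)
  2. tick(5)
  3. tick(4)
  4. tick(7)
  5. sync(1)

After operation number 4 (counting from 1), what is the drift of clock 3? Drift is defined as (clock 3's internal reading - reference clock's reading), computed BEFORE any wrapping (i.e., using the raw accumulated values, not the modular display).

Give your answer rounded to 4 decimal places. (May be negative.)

After op 1 tick(8): ref=8.0000 raw=[16.0000 9.6000 6.4000 9.6000]
After op 2 tick(5): ref=13.0000 raw=[26.0000 15.6000 10.4000 15.6000]
After op 3 tick(4): ref=17.0000 raw=[34.0000 20.4000 13.6000 20.4000]
After op 4 tick(7): ref=24.0000 raw=[48.0000 28.8000 19.2000 28.8000]
Drift of clock 3 after op 4: 28.8000 - 24.0000 = 4.8000

Answer: 4.8000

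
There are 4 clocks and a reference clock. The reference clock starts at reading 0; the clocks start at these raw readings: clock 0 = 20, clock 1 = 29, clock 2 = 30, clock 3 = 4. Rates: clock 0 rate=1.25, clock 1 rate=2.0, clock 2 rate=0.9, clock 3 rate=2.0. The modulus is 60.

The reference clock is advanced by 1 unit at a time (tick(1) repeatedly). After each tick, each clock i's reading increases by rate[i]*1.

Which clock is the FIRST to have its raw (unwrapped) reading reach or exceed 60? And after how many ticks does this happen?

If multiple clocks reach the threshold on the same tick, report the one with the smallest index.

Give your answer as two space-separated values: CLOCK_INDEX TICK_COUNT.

Answer: 1 16

Derivation:
clock 0: start=20, rate=1.25, needs 60-20 = 40; ticks = ceil(40/1.25) = ceil(32.0000) = 32; reading at tick 32 = 20 + 1.25*32 = 60.0000
clock 1: start=29, rate=2.0, needs 60-29 = 31; ticks = ceil(31/2.0) = ceil(15.5000) = 16; reading at tick 16 = 29 + 2.0*16 = 61.0000
clock 2: start=30, rate=0.9, needs 60-30 = 30; ticks = ceil(30/0.9) = ceil(33.3333) = 34; reading at tick 34 = 30 + 0.9*34 = 60.6000
clock 3: start=4, rate=2.0, needs 60-4 = 56; ticks = ceil(56/2.0) = ceil(28.0000) = 28; reading at tick 28 = 4 + 2.0*28 = 60.0000
Minimum tick count = 16; winners = [1]; smallest index = 1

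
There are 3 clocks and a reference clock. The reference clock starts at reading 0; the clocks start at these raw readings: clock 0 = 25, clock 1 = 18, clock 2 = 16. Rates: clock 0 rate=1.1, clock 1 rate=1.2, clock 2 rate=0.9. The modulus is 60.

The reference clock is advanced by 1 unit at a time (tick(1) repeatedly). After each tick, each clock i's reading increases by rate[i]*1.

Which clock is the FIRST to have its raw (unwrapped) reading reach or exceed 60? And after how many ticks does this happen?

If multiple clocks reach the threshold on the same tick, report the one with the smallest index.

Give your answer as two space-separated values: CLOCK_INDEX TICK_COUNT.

Answer: 0 32

Derivation:
clock 0: start=25, rate=1.1, needs 60-25 = 35; ticks = ceil(35/1.1) = ceil(31.8182) = 32; reading at tick 32 = 25 + 1.1*32 = 60.2000
clock 1: start=18, rate=1.2, needs 60-18 = 42; ticks = ceil(42/1.2) = ceil(35.0000) = 35; reading at tick 35 = 18 + 1.2*35 = 60.0000
clock 2: start=16, rate=0.9, needs 60-16 = 44; ticks = ceil(44/0.9) = ceil(48.8889) = 49; reading at tick 49 = 16 + 0.9*49 = 60.1000
Minimum tick count = 32; winners = [0]; smallest index = 0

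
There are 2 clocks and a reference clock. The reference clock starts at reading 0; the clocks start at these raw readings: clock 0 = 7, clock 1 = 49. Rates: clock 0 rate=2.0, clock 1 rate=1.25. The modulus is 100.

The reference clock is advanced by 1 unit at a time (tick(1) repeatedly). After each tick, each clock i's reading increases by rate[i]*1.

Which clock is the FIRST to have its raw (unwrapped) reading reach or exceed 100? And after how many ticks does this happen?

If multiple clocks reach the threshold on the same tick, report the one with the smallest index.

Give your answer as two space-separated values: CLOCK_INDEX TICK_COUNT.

clock 0: start=7, rate=2.0, needs 100-7 = 93; ticks = ceil(93/2.0) = ceil(46.5000) = 47; reading at tick 47 = 7 + 2.0*47 = 101.0000
clock 1: start=49, rate=1.25, needs 100-49 = 51; ticks = ceil(51/1.25) = ceil(40.8000) = 41; reading at tick 41 = 49 + 1.25*41 = 100.2500
Minimum tick count = 41; winners = [1]; smallest index = 1

Answer: 1 41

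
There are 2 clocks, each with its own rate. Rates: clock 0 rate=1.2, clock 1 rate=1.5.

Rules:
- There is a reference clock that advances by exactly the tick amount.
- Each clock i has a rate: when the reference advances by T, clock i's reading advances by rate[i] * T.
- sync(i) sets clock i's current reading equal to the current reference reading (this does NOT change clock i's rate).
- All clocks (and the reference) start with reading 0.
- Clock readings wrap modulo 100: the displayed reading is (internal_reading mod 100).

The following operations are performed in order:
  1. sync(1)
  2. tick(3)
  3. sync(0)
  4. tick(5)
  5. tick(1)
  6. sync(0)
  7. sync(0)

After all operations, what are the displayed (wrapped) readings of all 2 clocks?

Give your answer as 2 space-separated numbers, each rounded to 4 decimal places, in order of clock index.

Answer: 9.0000 13.5000

Derivation:
After op 1 sync(1): ref=0.0000 raw=[0.0000 0.0000]
After op 2 tick(3): ref=3.0000 raw=[3.6000 4.5000]
After op 3 sync(0): ref=3.0000 raw=[3.0000 4.5000]
After op 4 tick(5): ref=8.0000 raw=[9.0000 12.0000]
After op 5 tick(1): ref=9.0000 raw=[10.2000 13.5000]
After op 6 sync(0): ref=9.0000 raw=[9.0000 13.5000]
After op 7 sync(0): ref=9.0000 raw=[9.0000 13.5000]
Wrap final raw readings (mod 100): 9.0000 mod 100 = 9.0000; 13.5000 mod 100 = 13.5000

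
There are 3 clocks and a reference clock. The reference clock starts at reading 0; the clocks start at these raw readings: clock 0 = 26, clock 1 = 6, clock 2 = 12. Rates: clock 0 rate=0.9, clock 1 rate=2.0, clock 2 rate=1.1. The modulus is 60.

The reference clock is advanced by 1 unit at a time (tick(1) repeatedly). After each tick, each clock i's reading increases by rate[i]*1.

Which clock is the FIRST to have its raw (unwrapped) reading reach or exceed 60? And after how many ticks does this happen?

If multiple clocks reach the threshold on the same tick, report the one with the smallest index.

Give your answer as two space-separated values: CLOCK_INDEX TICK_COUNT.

clock 0: start=26, rate=0.9, needs 60-26 = 34; ticks = ceil(34/0.9) = ceil(37.7778) = 38; reading at tick 38 = 26 + 0.9*38 = 60.2000
clock 1: start=6, rate=2.0, needs 60-6 = 54; ticks = ceil(54/2.0) = ceil(27.0000) = 27; reading at tick 27 = 6 + 2.0*27 = 60.0000
clock 2: start=12, rate=1.1, needs 60-12 = 48; ticks = ceil(48/1.1) = ceil(43.6364) = 44; reading at tick 44 = 12 + 1.1*44 = 60.4000
Minimum tick count = 27; winners = [1]; smallest index = 1

Answer: 1 27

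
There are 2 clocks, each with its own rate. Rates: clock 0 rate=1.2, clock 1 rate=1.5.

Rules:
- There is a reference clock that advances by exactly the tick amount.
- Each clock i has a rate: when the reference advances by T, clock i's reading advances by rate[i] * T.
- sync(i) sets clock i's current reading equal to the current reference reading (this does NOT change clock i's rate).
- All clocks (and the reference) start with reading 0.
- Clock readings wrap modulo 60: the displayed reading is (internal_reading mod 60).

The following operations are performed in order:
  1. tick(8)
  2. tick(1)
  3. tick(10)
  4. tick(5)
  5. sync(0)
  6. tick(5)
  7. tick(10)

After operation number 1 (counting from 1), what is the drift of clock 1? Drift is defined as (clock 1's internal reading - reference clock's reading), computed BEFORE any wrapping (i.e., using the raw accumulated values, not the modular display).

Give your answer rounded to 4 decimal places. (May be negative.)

Answer: 4.0000

Derivation:
After op 1 tick(8): ref=8.0000 raw=[9.6000 12.0000]
Drift of clock 1 after op 1: 12.0000 - 8.0000 = 4.0000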